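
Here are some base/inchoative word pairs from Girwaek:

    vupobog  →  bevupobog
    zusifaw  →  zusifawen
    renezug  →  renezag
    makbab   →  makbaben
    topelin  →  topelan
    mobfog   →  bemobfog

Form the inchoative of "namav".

vupobog and renezug both end in -g yet inflect differently (bevupobog, renezag), so the final letter is not what conditions the rule; the last vowel is.
"namav" has last vowel 'a'. The stems whose last vowel is 'a' (makbab → makbaben, zusifaw → zusifawen) add -en.
The other patterns: stems whose last vowel is 'o' add the prefix be-; stems whose last vowel is 'i' or 'u' change the last vowel to 'a'.
So namav → namaven.

namaven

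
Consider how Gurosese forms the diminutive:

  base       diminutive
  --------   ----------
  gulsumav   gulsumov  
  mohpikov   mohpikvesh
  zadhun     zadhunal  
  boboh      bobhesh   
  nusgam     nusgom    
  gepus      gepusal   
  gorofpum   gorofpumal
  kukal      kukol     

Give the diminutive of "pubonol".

pubonlesh

mohpikov and gulsumav both end in -v yet inflect differently (mohpikvesh, gulsumov), so the final letter is not what conditions the rule; the last vowel is.
"pubonol" has last vowel 'o'. The stems whose last vowel is 'o' (mohpikov → mohpikvesh, boboh → bobhesh) delete the last vowel and add -esh.
The other patterns: stems whose last vowel is 'a' change the last vowel to 'o'; stems whose last vowel is 'u' add -al.
So pubonol → pubonlesh.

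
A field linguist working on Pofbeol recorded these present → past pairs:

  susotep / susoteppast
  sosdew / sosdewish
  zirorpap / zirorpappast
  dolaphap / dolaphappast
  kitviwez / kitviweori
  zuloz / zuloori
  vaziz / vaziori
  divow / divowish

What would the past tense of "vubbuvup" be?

vubbuvuppast

susotep and kitviwez both have last vowel 'e' yet inflect differently (susoteppast, kitviweori), so the last vowel is not what conditions the rule; the final letter is.
"vubbuvup" ends in -p. The stems ending in -p (zirorpap → zirorpappast, dolaphap → dolaphappast, susotep → susoteppast) double the final consonant and add -ast.
The other patterns: stems ending in -z drop the final letter and add -ori; stems ending in -w add -ish.
So vubbuvup → vubbuvuppast.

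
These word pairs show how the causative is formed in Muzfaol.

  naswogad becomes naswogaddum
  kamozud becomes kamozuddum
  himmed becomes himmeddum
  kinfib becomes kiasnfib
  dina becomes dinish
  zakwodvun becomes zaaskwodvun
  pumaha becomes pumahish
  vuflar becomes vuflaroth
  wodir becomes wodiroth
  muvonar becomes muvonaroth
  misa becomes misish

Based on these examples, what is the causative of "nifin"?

dina and muvonar both have last vowel 'a' yet inflect differently (dinish, muvonaroth), so the last vowel is not what conditions the rule; the final letter is.
"nifin" ends in -n. The one such stem in the data (zakwodvun → zaaskwodvun) inserts -as- after the first vowel (as does kinfib), so the same rule applies.
So nifin → niasfin.

niasfin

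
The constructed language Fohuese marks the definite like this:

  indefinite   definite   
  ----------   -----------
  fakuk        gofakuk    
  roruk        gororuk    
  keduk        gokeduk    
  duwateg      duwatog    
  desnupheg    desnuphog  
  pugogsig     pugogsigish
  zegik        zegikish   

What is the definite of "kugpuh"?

gokugpuh

duwateg and pugogsig both end in -g yet inflect differently (duwatog, pugogsigish), so the final letter is not what conditions the rule; the last vowel is.
"kugpuh" has last vowel 'u'. The stems whose last vowel is 'u' (fakuk → gofakuk, roruk → gororuk, keduk → gokeduk) add the prefix go-.
The other patterns: stems whose last vowel is 'e' change the last vowel to 'o'; stems whose last vowel is 'i' add -ish.
So kugpuh → gokugpuh.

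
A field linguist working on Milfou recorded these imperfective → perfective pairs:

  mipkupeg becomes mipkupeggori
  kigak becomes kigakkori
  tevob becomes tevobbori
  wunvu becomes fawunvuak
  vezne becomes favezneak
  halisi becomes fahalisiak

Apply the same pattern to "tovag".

mipkupeg and vezne both have last vowel 'e' yet inflect differently (mipkupeggori, favezneak), so the last vowel is not what conditions the rule; whether the stem ends in a vowel or a consonant is.
"tovag" ends in a consonant. The stems ending in a consonant (mipkupeg → mipkupeggori, kigak → kigakkori, tevob → tevobbori) double the final consonant and add -ori.
The other pattern: stems ending in a vowel add fa- … -ak around the stem.
So tovag → tovaggori.

tovaggori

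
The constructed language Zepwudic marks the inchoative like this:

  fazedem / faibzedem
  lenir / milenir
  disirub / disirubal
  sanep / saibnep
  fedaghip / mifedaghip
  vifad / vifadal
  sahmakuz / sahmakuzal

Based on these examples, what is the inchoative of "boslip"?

miboslip

fedaghip and sanep both end in -p yet inflect differently (mifedaghip, saibnep), so the final letter is not what conditions the rule; the last vowel is.
"boslip" has last vowel 'i'. The stems whose last vowel is 'i' (fedaghip → mifedaghip, lenir → milenir) add the prefix mi-.
The other patterns: stems whose last vowel is 'e' insert -ib- after the first vowel; stems whose last vowel is 'a' or 'u' add -al.
So boslip → miboslip.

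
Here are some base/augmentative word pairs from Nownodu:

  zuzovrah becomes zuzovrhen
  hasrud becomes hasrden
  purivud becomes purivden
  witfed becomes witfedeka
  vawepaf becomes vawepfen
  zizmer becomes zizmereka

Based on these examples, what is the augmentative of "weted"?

wetedeka

witfed and purivud both end in -d yet inflect differently (witfedeka, purivden), so the final letter is not what conditions the rule; the last vowel is.
"weted" has last vowel 'e'. The stems whose last vowel is 'e' (witfed → witfedeka, zizmer → zizmereka) add -eka.
The other pattern: stems whose last vowel is 'a' or 'u' delete the last vowel and add -en.
So weted → wetedeka.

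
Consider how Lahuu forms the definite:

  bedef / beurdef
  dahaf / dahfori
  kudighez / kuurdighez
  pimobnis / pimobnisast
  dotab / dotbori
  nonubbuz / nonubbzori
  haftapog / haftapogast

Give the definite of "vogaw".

vogwori

bedef and dahaf both end in -f yet inflect differently (beurdef, dahfori), so the final letter is not what conditions the rule; the last vowel is.
"vogaw" has last vowel 'a'. The stems whose last vowel is 'a' (dahaf → dahfori, dotab → dotbori) delete the last vowel and add -ori.
So vogaw → vogwori.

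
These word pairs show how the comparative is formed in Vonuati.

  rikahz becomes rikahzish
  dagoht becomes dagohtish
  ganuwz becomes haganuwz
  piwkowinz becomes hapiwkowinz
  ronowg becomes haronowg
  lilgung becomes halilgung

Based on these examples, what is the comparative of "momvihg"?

rikahz and ganuwz both end in -z yet inflect differently (rikahzish, haganuwz), so the final letter is not what conditions the rule; the second-to-last letter is.
"momvihg" has second-to-last letter 'h'. The stems whose second-to-last letter is 'h' (rikahz → rikahzish, dagoht → dagohtish) add -ish.
The other pattern: stems whose second-to-last letter is 'n' or 'w' add the prefix ha-.
So momvihg → momvihgish.

momvihgish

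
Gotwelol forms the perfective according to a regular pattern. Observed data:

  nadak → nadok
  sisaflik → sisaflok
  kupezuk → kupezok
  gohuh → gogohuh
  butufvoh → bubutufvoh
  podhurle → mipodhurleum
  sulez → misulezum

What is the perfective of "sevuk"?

sevok

kupezuk and gohuh both have last vowel 'u' yet inflect differently (kupezok, gogohuh), so the last vowel is not what conditions the rule; the final letter is.
"sevuk" ends in -k. The stems ending in -k (nadak → nadok, sisaflik → sisaflok, kupezuk → kupezok) change the last vowel to 'o'.
So sevuk → sevok.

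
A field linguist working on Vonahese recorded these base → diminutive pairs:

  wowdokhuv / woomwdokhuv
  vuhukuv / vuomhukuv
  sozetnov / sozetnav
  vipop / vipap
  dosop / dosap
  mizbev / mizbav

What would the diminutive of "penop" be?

wowdokhuv and sozetnov both end in -v yet inflect differently (woomwdokhuv, sozetnav), so the final letter is not what conditions the rule; the last vowel is.
"penop" has last vowel 'o'. The stems whose last vowel is 'o' (sozetnov → sozetnav, vipop → vipap, dosop → dosap) change the last vowel to 'a'.
So penop → penap.

penap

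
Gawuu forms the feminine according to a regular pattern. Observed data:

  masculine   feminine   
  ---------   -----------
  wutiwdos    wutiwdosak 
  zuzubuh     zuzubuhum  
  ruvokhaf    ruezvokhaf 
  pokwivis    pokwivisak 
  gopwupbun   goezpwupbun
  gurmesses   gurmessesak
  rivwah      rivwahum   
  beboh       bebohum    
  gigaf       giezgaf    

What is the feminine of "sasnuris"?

sasnurisak

wutiwdos and beboh both have last vowel 'o' yet inflect differently (wutiwdosak, bebohum), so the last vowel is not what conditions the rule; the final letter is.
"sasnuris" ends in -s. The stems ending in -s (pokwivis → pokwivisak, wutiwdos → wutiwdosak, gurmesses → gurmessesak) add -ak.
So sasnuris → sasnurisak.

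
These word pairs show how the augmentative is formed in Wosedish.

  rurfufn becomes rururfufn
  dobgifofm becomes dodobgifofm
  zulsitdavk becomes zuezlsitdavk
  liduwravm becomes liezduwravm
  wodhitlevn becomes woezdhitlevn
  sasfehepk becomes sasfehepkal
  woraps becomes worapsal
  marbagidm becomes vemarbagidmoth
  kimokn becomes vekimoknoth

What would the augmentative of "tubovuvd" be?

"tubovuvd" has second-to-last letter 'v'. The stems whose second-to-last letter is 'v' (zulsitdavk → zuezlsitdavk, liduwravm → liezduwravm, wodhitlevn → woezdhitlevn) insert -ez- after the first vowel.
So tubovuvd → tuezbovuvd.

tuezbovuvd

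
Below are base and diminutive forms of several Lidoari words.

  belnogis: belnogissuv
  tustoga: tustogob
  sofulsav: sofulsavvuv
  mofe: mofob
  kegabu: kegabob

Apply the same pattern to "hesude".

sofulsav and tustoga both have last vowel 'a' yet inflect differently (sofulsavvuv, tustogob), so the last vowel is not what conditions the rule; whether the stem ends in a vowel or a consonant is.
"hesude" ends in a vowel. The stems ending in a vowel (kegabu → kegabob, tustoga → tustogob, mofe → mofob) drop the final letter and add -ob.
The other pattern: stems ending in a consonant double the final consonant and add -uv.
So hesude → hesudob.

hesudob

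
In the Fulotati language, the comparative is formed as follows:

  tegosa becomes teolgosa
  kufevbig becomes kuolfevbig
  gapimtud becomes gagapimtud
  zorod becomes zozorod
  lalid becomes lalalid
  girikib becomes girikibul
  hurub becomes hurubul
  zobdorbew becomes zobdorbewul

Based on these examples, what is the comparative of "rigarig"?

kufevbig and lalid both have last vowel 'i' yet inflect differently (kuolfevbig, lalalid), so the last vowel is not what conditions the rule; the final letter is.
"rigarig" ends in -g. The one such stem in the data (kufevbig → kuolfevbig) inserts -ol- after the first vowel (as does tegosa), so the same rule applies.
So rigarig → riolgarig.

riolgarig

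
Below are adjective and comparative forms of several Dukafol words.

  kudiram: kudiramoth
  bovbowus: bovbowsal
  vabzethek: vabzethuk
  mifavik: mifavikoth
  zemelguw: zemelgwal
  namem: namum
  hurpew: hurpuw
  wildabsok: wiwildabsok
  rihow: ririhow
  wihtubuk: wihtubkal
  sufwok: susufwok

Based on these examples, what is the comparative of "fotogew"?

vabzethek and wihtubuk both end in -k yet inflect differently (vabzethuk, wihtubkal), so the final letter is not what conditions the rule; the last vowel is.
"fotogew" has last vowel 'e'. The stems whose last vowel is 'e' (hurpew → hurpuw, namem → namum, vabzethek → vabzethuk) change the last vowel to 'u'.
The other patterns: stems whose last vowel is 'u' delete the last vowel and add -al; stems whose last vowel is 'o' repeat the first consonant+vowel as a prefix; stems whose last vowel is 'a' or 'i' add -oth.
So fotogew → fotoguw.

fotoguw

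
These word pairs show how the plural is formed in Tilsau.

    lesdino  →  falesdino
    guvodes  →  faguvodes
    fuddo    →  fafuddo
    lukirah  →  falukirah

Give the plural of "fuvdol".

Every pair shown (lesdino → falesdino, guvodes → faguvodes, fuddo → fafuddo, …) follows the same rule: add the prefix fa-.
So fuvdol → fafuvdol.

fafuvdol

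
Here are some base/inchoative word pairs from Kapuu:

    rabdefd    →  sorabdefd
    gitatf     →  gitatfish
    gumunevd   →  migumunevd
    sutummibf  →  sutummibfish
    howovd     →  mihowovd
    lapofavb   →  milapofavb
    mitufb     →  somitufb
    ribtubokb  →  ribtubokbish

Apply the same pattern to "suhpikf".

"suhpikf" has second-to-last letter 'k'. The one such stem in the data (ribtubokb → ribtubokbish) adds -ish, so the same rule applies.
So suhpikf → suhpikfish.

suhpikfish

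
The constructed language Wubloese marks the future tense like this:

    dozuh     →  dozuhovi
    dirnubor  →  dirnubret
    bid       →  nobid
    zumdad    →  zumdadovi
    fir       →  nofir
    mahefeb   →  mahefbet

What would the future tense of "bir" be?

"bir" has 1 vowel. The stems with 1 vowel (bid → nobid, fir → nofir) add the prefix no-.
The other patterns: stems with 2 vowels add -ovi; stems with 3 vowels delete the last vowel and add -et.
So bir → nobir.

nobir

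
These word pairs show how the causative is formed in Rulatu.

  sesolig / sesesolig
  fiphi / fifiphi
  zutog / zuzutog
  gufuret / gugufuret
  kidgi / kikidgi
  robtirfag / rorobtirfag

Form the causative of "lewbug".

Every pair shown (sesolig → sesesolig, fiphi → fifiphi, zutog → zuzutog, …) follows the same rule: repeat the first consonant+vowel as a prefix.
So lewbug → lelewbug.

lelewbug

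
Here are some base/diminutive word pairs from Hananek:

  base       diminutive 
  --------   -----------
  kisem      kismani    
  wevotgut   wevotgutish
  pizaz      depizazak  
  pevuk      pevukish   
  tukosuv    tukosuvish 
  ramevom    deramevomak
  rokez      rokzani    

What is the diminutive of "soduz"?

kisem and ramevom both end in -m yet inflect differently (kismani, deramevomak), so the final letter is not what conditions the rule; the last vowel is.
"soduz" has last vowel 'u'. The stems whose last vowel is 'u' (wevotgut → wevotgutish, tukosuv → tukosuvish, pevuk → pevukish) add -ish.
So soduz → soduzish.

soduzish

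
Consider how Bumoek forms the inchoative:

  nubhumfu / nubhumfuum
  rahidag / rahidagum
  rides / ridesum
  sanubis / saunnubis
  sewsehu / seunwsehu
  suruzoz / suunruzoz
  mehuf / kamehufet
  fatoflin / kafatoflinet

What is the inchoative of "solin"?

"solin" begins with s-. The stems beginning with s- (sanubis → saunnubis, sewsehu → seunwsehu, suruzoz → suunruzoz) insert -un- after the first vowel.
So solin → sounlin.

sounlin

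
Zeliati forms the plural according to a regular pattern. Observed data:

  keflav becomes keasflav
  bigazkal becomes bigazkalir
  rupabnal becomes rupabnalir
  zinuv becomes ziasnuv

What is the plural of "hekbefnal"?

"hekbefnal" ends in -l. The stems ending in -l (bigazkal → bigazkalir, rupabnal → rupabnalir) add -ir.
The other pattern: stems ending in -v insert -as- after the first vowel.
So hekbefnal → hekbefnalir.

hekbefnalir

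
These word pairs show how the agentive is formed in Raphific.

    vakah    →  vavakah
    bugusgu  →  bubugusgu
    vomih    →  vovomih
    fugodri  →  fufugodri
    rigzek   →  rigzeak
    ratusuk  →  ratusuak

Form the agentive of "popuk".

ratusuk and bugusgu both have last vowel 'u' yet inflect differently (ratusuak, bubugusgu), so the last vowel is not what conditions the rule; the final letter is.
"popuk" ends in -k. The stems ending in -k (rigzek → rigzeak, ratusuk → ratusuak) drop the final letter and add -ak.
The other pattern: stems ending in -h, -i or -u repeat the first consonant+vowel as a prefix.
So popuk → popuak.

popuak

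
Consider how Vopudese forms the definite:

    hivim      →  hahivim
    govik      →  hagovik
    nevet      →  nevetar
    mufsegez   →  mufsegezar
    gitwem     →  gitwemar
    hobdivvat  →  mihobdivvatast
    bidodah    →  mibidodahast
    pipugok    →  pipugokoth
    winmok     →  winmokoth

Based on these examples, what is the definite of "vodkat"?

hivim and gitwem both end in -m yet inflect differently (hahivim, gitwemar), so the final letter is not what conditions the rule; the last vowel is.
"vodkat" has last vowel 'a'. The stems whose last vowel is 'a' (hobdivvat → mihobdivvatast, bidodah → mibidodahast) add mi- … -ast around the stem.
The other patterns: stems whose last vowel is 'i' add the prefix ha-; stems whose last vowel is 'e' add -ar; stems whose last vowel is 'o' add -oth.
So vodkat → mivodkatast.

mivodkatast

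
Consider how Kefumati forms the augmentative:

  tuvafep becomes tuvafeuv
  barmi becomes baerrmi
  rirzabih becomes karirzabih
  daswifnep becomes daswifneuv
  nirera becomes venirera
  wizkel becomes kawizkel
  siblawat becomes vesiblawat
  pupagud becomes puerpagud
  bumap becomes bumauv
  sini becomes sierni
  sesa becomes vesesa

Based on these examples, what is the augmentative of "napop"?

barmi and rirzabih both have last vowel 'i' yet inflect differently (baerrmi, karirzabih), so the last vowel is not what conditions the rule; the final letter is.
"napop" ends in -p. The stems ending in -p (tuvafep → tuvafeuv, bumap → bumauv, daswifnep → daswifneuv) drop the final letter and add -uv.
So napop → napouv.

napouv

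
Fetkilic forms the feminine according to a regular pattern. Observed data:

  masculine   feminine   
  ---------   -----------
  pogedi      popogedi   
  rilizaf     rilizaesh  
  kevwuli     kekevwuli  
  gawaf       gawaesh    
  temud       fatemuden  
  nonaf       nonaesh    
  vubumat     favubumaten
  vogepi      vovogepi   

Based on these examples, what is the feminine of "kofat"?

fakofaten

nonaf and vubumat both have last vowel 'a' yet inflect differently (nonaesh, favubumaten), so the last vowel is not what conditions the rule; the final letter is.
"kofat" ends in -t. The one such stem in the data (vubumat → favubumaten) adds fa- … -en around the stem, so the same rule applies.
So kofat → fakofaten.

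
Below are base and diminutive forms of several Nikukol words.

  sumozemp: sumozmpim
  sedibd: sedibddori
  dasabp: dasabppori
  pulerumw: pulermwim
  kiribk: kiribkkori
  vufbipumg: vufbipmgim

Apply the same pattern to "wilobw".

dasabp and sumozemp both end in -p yet inflect differently (dasabppori, sumozmpim), so the final letter is not what conditions the rule; the second-to-last letter is.
"wilobw" has second-to-last letter 'b'. The stems whose second-to-last letter is 'b' (sedibd → sedibddori, dasabp → dasabppori, kiribk → kiribkkori) double the final consonant and add -ori.
The other pattern: stems whose second-to-last letter is 'm' delete the last vowel and add -im.
So wilobw → wilobwwori.

wilobwwori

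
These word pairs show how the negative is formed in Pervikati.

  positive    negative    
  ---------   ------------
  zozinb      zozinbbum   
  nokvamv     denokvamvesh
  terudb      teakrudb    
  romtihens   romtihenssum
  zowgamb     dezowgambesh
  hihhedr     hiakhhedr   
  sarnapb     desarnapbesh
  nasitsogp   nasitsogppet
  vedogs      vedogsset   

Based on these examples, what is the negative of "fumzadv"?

"fumzadv" has second-to-last letter 'd'. The stems whose second-to-last letter is 'd' (terudb → teakrudb, hihhedr → hiakhhedr) insert -ak- after the first vowel.
The other patterns: stems whose second-to-last letter is 'n' double the final consonant and add -um; stems whose second-to-last letter is 'g' double the final consonant and add -et; stems whose second-to-last letter is 'm' or 'p' add de- … -esh around the stem.
So fumzadv → fuakmzadv.

fuakmzadv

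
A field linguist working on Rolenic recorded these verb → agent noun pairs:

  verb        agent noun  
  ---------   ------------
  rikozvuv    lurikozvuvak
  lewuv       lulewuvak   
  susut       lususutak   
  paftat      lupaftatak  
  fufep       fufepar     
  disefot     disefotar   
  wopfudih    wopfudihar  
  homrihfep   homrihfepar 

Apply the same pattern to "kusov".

"kusov" has last vowel 'o'. The one such stem in the data (disefot → disefotar) adds -ar, so the same rule applies.
The other pattern: stems whose last vowel is 'a' or 'u' add lu- … -ak around the stem.
So kusov → kusovar.

kusovar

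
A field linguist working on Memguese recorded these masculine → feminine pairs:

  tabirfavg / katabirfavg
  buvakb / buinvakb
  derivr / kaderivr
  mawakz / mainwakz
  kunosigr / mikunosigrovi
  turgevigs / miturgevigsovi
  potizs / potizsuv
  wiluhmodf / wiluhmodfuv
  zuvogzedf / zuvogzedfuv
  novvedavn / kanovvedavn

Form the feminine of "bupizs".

"bupizs" has second-to-last letter 'z'. The one such stem in the data (potizs → potizsuv) adds -uv, so the same rule applies.
The other patterns: stems whose second-to-last letter is 'v' add the prefix ka-; stems whose second-to-last letter is 'k' insert -in- after the first vowel; stems whose second-to-last letter is 'g' add mi- … -ovi around the stem.
So bupizs → bupizsuv.

bupizsuv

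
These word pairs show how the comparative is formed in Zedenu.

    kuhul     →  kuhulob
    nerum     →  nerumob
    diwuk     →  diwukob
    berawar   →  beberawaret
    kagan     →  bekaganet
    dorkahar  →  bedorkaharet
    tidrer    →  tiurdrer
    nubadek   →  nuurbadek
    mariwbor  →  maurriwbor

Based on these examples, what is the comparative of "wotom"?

berawar and tidrer both end in -r yet inflect differently (beberawaret, tiurdrer), so the final letter is not what conditions the rule; the last vowel is.
"wotom" has last vowel 'o'. The one such stem in the data (mariwbor → maurriwbor) inserts -ur- after the first vowel (as do tidrer, nubadek), so the same rule applies.
The other patterns: stems whose last vowel is 'u' add -ob; stems whose last vowel is 'a' add be- … -et around the stem.
So wotom → wourtom.

wourtom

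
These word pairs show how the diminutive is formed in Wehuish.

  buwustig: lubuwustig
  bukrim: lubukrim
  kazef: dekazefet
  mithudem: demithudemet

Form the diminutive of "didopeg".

dedidopeget

"didopeg" has last vowel 'e'. The stems whose last vowel is 'e' (kazef → dekazefet, mithudem → demithudemet) add de- … -et around the stem.
So didopeg → dedidopeget.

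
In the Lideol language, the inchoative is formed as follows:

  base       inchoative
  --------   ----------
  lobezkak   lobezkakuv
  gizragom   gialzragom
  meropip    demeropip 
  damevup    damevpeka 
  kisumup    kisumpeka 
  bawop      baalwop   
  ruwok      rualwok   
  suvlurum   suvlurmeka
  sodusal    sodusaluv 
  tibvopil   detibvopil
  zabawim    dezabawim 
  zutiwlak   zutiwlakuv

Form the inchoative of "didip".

suvlurum and zabawim both end in -m yet inflect differently (suvlurmeka, dezabawim), so the final letter is not what conditions the rule; the last vowel is.
"didip" has last vowel 'i'. The stems whose last vowel is 'i' (zabawim → dezabawim, tibvopil → detibvopil, meropip → demeropip) add the prefix de-.
So didip → dedidip.

dedidip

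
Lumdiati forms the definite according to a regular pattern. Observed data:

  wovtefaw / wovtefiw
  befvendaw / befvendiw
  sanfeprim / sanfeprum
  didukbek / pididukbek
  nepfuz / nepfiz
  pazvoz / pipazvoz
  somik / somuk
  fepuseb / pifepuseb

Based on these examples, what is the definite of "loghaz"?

somik and didukbek both end in -k yet inflect differently (somuk, pididukbek), so the final letter is not what conditions the rule; the last vowel is.
"loghaz" has last vowel 'a'. The stems whose last vowel is 'a' (befvendaw → befvendiw, wovtefaw → wovtefiw) change the last vowel to 'i'.
So loghaz → loghiz.

loghiz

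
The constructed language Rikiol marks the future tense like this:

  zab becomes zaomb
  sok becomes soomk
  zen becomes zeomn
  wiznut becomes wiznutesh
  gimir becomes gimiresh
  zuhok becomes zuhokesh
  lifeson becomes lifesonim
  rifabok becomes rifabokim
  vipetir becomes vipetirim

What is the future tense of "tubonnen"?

tubonnenim

"tubonnen" has 3 vowels. The stems with 3 vowels (lifeson → lifesonim, rifabok → rifabokim, vipetir → vipetirim) add -im.
So tubonnen → tubonnenim.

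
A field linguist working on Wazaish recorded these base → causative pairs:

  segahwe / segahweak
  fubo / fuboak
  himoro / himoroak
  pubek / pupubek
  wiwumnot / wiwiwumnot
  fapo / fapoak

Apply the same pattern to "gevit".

gegevit

fapo and wiwumnot both have last vowel 'o' yet inflect differently (fapoak, wiwiwumnot), so the last vowel is not what conditions the rule; whether the stem ends in a vowel or a consonant is.
"gevit" ends in a consonant. The stems ending in a consonant (wiwumnot → wiwiwumnot, pubek → pupubek) repeat the first consonant+vowel as a prefix.
The other pattern: stems ending in a vowel add -ak.
So gevit → gegevit.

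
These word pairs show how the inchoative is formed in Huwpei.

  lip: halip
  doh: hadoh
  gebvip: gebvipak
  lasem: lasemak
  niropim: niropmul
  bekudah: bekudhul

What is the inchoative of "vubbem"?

lip and gebvip both end in -p yet inflect differently (halip, gebvipak), so the final letter is not what conditions the rule; the number of vowels is.
"vubbem" has 2 vowels. The stems with 2 vowels (gebvip → gebvipak, lasem → lasemak) add -ak.
So vubbem → vubbemak.

vubbemak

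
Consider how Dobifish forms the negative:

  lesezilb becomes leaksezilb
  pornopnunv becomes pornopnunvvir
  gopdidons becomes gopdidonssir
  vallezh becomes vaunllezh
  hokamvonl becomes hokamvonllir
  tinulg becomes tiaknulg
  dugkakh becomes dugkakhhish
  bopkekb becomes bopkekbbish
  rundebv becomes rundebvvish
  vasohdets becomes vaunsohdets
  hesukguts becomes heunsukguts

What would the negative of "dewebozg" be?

"dewebozg" has second-to-last letter 'z'. The one such stem in the data (vallezh → vaunllezh) inserts -un- after the first vowel (as do vasohdets, hesukguts), so the same rule applies.
So dewebozg → deunwebozg.

deunwebozg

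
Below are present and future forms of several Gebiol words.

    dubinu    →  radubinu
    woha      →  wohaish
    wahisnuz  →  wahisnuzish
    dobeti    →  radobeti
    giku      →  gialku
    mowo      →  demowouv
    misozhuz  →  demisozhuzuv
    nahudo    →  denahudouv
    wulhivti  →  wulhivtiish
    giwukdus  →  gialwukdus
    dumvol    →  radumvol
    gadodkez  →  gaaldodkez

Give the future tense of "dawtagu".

radawtagu

"dawtagu" begins with d-. The stems beginning with d- (dobeti → radobeti, dubinu → radubinu, dumvol → radumvol) add the prefix ra-.
So dawtagu → radawtagu.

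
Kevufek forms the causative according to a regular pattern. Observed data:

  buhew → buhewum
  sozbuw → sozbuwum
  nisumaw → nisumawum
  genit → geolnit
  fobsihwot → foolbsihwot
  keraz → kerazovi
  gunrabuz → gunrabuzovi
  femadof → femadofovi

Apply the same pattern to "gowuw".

nisumaw and keraz both have last vowel 'a' yet inflect differently (nisumawum, kerazovi), so the last vowel is not what conditions the rule; the final letter is.
"gowuw" ends in -w. The stems ending in -w (buhew → buhewum, sozbuw → sozbuwum, nisumaw → nisumawum) add -um.
The other patterns: stems ending in -t insert -ol- after the first vowel; stems ending in -f or -z add -ovi.
So gowuw → gowuwum.

gowuwum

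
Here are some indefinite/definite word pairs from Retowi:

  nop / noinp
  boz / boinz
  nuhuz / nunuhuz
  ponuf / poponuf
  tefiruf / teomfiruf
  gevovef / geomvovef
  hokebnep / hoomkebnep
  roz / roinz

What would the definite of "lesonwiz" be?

leomsonwiz

boz and nuhuz both end in -z yet inflect differently (boinz, nunuhuz), so the final letter is not what conditions the rule; the number of vowels is.
"lesonwiz" has 3 vowels. The stems with 3 vowels (tefiruf → teomfiruf, gevovef → geomvovef, hokebnep → hoomkebnep) insert -om- after the first vowel.
So lesonwiz → leomsonwiz.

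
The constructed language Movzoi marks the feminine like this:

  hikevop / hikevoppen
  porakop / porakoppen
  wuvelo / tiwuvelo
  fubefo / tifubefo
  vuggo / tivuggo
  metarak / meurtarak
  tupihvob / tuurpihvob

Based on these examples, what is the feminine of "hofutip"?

hofutippen

hikevop and wuvelo both have last vowel 'o' yet inflect differently (hikevoppen, tiwuvelo), so the last vowel is not what conditions the rule; the final letter is.
"hofutip" ends in -p. The stems ending in -p (hikevop → hikevoppen, porakop → porakoppen) double the final consonant and add -en.
So hofutip → hofutippen.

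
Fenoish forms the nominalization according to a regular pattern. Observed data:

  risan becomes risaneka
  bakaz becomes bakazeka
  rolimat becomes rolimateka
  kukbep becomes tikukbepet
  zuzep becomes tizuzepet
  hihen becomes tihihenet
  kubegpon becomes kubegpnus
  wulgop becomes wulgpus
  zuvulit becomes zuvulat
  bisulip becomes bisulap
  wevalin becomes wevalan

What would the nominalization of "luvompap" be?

luvompapeka

risan and hihen both end in -n yet inflect differently (risaneka, tihihenet), so the final letter is not what conditions the rule; the last vowel is.
"luvompap" has last vowel 'a'. The stems whose last vowel is 'a' (risan → risaneka, bakaz → bakazeka, rolimat → rolimateka) add -eka.
So luvompap → luvompapeka.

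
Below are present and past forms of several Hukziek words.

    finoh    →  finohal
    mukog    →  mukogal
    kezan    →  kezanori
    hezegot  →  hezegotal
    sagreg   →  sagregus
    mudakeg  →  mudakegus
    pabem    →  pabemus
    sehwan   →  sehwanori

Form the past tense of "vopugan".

mukog and mudakeg both end in -g yet inflect differently (mukogal, mudakegus), so the final letter is not what conditions the rule; the last vowel is.
"vopugan" has last vowel 'a'. The stems whose last vowel is 'a' (kezan → kezanori, sehwan → sehwanori) add -ori.
The other patterns: stems whose last vowel is 'o' add -al; stems whose last vowel is 'e' add -us.
So vopugan → vopuganori.

vopuganori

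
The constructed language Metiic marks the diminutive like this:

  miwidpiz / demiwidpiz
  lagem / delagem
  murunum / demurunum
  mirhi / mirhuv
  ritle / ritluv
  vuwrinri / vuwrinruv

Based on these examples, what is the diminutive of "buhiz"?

"buhiz" ends in a consonant. The stems ending in a consonant (miwidpiz → demiwidpiz, lagem → delagem, murunum → demurunum) add the prefix de-.
The other pattern: stems ending in a vowel drop the final letter and add -uv.
So buhiz → debuhiz.

debuhiz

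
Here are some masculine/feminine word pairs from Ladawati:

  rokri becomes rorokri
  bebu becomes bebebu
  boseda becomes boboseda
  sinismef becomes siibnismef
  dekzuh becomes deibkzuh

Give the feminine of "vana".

"vana" ends in a vowel. The stems ending in a vowel (rokri → rorokri, bebu → bebebu, boseda → boboseda) repeat the first consonant+vowel as a prefix.
So vana → vavana.

vavana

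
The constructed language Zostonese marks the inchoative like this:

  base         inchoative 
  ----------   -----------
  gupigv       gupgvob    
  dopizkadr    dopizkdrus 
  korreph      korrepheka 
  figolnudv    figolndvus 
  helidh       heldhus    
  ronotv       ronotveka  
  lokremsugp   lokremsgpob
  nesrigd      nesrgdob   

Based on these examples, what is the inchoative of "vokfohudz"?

gupigv and figolnudv both end in -v yet inflect differently (gupgvob, figolndvus), so the final letter is not what conditions the rule; the second-to-last letter is.
"vokfohudz" has second-to-last letter 'd'. The stems whose second-to-last letter is 'd' (figolnudv → figolndvus, helidh → heldhus, dopizkadr → dopizkdrus) delete the last vowel and add -us.
So vokfohudz → vokfohdzus.

vokfohdzus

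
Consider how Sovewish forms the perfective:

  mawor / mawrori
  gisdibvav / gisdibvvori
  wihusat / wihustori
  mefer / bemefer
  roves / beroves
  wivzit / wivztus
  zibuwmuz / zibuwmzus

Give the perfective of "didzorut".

mawor and mefer both end in -r yet inflect differently (mawrori, bemefer), so the final letter is not what conditions the rule; the last vowel is.
"didzorut" has last vowel 'u'. The one such stem in the data (zibuwmuz → zibuwmzus) deletes the last vowel and adds -us (as does wivzit), so the same rule applies.
So didzorut → didzortus.

didzortus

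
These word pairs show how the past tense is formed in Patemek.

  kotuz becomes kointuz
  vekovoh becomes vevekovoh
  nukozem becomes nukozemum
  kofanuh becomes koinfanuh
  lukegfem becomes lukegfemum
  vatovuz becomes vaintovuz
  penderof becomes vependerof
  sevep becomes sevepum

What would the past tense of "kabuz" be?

kofanuh and vekovoh both end in -h yet inflect differently (koinfanuh, vevekovoh), so the final letter is not what conditions the rule; the last vowel is.
"kabuz" has last vowel 'u'. The stems whose last vowel is 'u' (kotuz → kointuz, kofanuh → koinfanuh, vatovuz → vaintovuz) insert -in- after the first vowel.
So kabuz → kainbuz.

kainbuz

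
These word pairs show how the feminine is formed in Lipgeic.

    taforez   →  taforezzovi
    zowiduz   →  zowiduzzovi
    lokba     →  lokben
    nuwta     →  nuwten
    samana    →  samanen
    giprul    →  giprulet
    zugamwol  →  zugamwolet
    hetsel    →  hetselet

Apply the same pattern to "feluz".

"feluz" ends in -z. The stems ending in -z (taforez → taforezzovi, zowiduz → zowiduzzovi) double the final consonant and add -ovi.
So feluz → feluzzovi.

feluzzovi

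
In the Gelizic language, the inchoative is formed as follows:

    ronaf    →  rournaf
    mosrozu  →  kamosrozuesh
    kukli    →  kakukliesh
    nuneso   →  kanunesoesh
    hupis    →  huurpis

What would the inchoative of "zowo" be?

kazowoesh

"zowo" ends in a vowel. The stems ending in a vowel (nuneso → kanunesoesh, mosrozu → kamosrozuesh, kukli → kakukliesh) add ka- … -esh around the stem.
The other pattern: stems ending in a consonant insert -ur- after the first vowel.
So zowo → kazowoesh.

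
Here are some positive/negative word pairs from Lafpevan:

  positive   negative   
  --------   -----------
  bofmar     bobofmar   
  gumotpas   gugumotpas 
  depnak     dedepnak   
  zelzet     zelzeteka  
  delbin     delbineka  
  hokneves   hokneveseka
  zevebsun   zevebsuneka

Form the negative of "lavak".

lalavak

gumotpas and hokneves both end in -s yet inflect differently (gugumotpas, hokneveseka), so the final letter is not what conditions the rule; the last vowel is.
"lavak" has last vowel 'a'. The stems whose last vowel is 'a' (bofmar → bobofmar, gumotpas → gugumotpas, depnak → dedepnak) repeat the first consonant+vowel as a prefix.
The other pattern: stems whose last vowel is 'e', 'i' or 'u' add -eka.
So lavak → lalavak.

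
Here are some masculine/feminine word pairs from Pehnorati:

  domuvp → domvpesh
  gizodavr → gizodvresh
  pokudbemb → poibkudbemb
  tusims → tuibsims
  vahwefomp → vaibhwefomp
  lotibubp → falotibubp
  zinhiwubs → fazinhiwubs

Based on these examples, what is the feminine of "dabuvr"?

dabvresh

domuvp and vahwefomp both end in -p yet inflect differently (domvpesh, vaibhwefomp), so the final letter is not what conditions the rule; the second-to-last letter is.
"dabuvr" has second-to-last letter 'v'. The stems whose second-to-last letter is 'v' (domuvp → domvpesh, gizodavr → gizodvresh) delete the last vowel and add -esh.
So dabuvr → dabvresh.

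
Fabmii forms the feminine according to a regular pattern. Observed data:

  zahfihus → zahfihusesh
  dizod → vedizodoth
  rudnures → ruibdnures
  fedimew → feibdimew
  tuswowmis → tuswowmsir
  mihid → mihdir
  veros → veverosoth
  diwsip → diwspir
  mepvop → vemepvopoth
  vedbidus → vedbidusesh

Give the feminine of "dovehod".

vedovehodoth

tuswowmis and veros both end in -s yet inflect differently (tuswowmsir, veverosoth), so the final letter is not what conditions the rule; the last vowel is.
"dovehod" has last vowel 'o'. The stems whose last vowel is 'o' (veros → veverosoth, dizod → vedizodoth, mepvop → vemepvopoth) add ve- … -oth around the stem.
The other patterns: stems whose last vowel is 'i' delete the last vowel and add -ir; stems whose last vowel is 'e' insert -ib- after the first vowel; stems whose last vowel is 'u' add -esh.
So dovehod → vedovehodoth.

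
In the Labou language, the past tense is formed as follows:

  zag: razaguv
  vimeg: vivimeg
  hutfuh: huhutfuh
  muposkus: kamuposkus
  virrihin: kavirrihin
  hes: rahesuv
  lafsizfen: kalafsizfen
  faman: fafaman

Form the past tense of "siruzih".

zag and vimeg both end in -g yet inflect differently (razaguv, vivimeg), so the final letter is not what conditions the rule; the number of vowels is.
"siruzih" has 3 vowels. The stems with 3 vowels (muposkus → kamuposkus, virrihin → kavirrihin, lafsizfen → kalafsizfen) add the prefix ka-.
So siruzih → kasiruzih.

kasiruzih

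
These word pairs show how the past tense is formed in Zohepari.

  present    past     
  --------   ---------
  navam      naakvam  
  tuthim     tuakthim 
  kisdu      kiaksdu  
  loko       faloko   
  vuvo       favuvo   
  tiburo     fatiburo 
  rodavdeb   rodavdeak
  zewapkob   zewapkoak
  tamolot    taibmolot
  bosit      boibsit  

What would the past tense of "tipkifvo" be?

fatipkifvo

loko and zewapkob both have last vowel 'o' yet inflect differently (faloko, zewapkoak), so the last vowel is not what conditions the rule; the final letter is.
"tipkifvo" ends in -o. The stems ending in -o (loko → faloko, vuvo → favuvo, tiburo → fatiburo) add the prefix fa-.
So tipkifvo → fatipkifvo.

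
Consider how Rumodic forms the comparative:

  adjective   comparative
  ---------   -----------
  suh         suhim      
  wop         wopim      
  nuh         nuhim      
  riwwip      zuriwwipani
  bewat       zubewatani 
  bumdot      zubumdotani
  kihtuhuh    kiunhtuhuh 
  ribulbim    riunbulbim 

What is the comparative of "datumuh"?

dauntumuh

"datumuh" has 3 vowels. The stems with 3 vowels (kihtuhuh → kiunhtuhuh, ribulbim → riunbulbim) insert -un- after the first vowel.
The other patterns: stems with 1 vowel add -im; stems with 2 vowels add zu- … -ani around the stem.
So datumuh → dauntumuh.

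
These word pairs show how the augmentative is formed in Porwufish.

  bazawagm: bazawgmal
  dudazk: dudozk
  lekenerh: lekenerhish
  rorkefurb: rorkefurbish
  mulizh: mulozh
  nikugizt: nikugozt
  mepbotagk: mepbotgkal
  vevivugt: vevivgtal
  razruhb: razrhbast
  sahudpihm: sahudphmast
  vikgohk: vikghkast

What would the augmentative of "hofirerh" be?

hofirerhish

rorkefurb and razruhb both end in -b yet inflect differently (rorkefurbish, razrhbast), so the final letter is not what conditions the rule; the second-to-last letter is.
"hofirerh" has second-to-last letter 'r'. The stems whose second-to-last letter is 'r' (lekenerh → lekenerhish, rorkefurb → rorkefurbish) add -ish.
So hofirerh → hofirerhish.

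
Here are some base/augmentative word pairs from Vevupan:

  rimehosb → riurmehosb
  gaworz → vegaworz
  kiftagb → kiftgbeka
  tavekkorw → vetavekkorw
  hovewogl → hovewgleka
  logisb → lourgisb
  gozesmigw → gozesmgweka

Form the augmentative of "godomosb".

"godomosb" has second-to-last letter 's'. The stems whose second-to-last letter is 's' (rimehosb → riurmehosb, logisb → lourgisb) insert -ur- after the first vowel.
The other patterns: stems whose second-to-last letter is 'g' delete the last vowel and add -eka; stems whose second-to-last letter is 'r' add the prefix ve-.
So godomosb → gourdomosb.

gourdomosb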